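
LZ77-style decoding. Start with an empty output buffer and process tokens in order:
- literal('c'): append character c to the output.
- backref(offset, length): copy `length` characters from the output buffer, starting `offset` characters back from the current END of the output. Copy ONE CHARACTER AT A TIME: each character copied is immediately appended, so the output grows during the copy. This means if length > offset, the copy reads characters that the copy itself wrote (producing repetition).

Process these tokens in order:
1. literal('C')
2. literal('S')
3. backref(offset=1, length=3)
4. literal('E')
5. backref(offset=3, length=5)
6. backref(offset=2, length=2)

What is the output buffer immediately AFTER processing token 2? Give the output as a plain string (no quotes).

Token 1: literal('C'). Output: "C"
Token 2: literal('S'). Output: "CS"

Answer: CS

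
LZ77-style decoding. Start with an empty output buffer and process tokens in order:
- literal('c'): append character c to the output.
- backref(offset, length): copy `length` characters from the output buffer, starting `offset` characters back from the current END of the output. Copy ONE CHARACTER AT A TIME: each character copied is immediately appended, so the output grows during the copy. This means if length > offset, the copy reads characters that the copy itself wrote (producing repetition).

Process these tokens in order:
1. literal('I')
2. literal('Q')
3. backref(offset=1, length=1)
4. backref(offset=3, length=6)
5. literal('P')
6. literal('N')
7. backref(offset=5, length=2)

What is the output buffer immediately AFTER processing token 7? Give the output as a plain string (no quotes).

Token 1: literal('I'). Output: "I"
Token 2: literal('Q'). Output: "IQ"
Token 3: backref(off=1, len=1). Copied 'Q' from pos 1. Output: "IQQ"
Token 4: backref(off=3, len=6) (overlapping!). Copied 'IQQIQQ' from pos 0. Output: "IQQIQQIQQ"
Token 5: literal('P'). Output: "IQQIQQIQQP"
Token 6: literal('N'). Output: "IQQIQQIQQPN"
Token 7: backref(off=5, len=2). Copied 'IQ' from pos 6. Output: "IQQIQQIQQPNIQ"

Answer: IQQIQQIQQPNIQ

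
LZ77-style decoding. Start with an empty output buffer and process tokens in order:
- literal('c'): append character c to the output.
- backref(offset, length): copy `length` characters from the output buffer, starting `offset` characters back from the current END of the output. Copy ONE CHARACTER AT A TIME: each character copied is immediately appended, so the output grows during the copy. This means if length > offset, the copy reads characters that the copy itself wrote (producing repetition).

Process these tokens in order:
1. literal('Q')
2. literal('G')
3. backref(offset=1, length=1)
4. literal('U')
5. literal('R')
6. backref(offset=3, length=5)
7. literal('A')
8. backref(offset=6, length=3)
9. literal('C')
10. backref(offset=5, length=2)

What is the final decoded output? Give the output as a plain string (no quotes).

Token 1: literal('Q'). Output: "Q"
Token 2: literal('G'). Output: "QG"
Token 3: backref(off=1, len=1). Copied 'G' from pos 1. Output: "QGG"
Token 4: literal('U'). Output: "QGGU"
Token 5: literal('R'). Output: "QGGUR"
Token 6: backref(off=3, len=5) (overlapping!). Copied 'GURGU' from pos 2. Output: "QGGURGURGU"
Token 7: literal('A'). Output: "QGGURGURGUA"
Token 8: backref(off=6, len=3). Copied 'GUR' from pos 5. Output: "QGGURGURGUAGUR"
Token 9: literal('C'). Output: "QGGURGURGUAGURC"
Token 10: backref(off=5, len=2). Copied 'AG' from pos 10. Output: "QGGURGURGUAGURCAG"

Answer: QGGURGURGUAGURCAG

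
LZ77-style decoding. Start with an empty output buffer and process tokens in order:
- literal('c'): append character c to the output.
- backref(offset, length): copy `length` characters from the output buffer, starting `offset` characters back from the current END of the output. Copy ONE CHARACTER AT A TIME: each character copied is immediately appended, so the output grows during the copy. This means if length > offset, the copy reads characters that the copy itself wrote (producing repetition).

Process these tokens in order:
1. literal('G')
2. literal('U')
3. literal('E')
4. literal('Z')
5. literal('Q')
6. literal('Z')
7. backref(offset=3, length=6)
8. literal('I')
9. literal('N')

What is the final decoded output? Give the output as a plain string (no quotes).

Answer: GUEZQZZQZZQZIN

Derivation:
Token 1: literal('G'). Output: "G"
Token 2: literal('U'). Output: "GU"
Token 3: literal('E'). Output: "GUE"
Token 4: literal('Z'). Output: "GUEZ"
Token 5: literal('Q'). Output: "GUEZQ"
Token 6: literal('Z'). Output: "GUEZQZ"
Token 7: backref(off=3, len=6) (overlapping!). Copied 'ZQZZQZ' from pos 3. Output: "GUEZQZZQZZQZ"
Token 8: literal('I'). Output: "GUEZQZZQZZQZI"
Token 9: literal('N'). Output: "GUEZQZZQZZQZIN"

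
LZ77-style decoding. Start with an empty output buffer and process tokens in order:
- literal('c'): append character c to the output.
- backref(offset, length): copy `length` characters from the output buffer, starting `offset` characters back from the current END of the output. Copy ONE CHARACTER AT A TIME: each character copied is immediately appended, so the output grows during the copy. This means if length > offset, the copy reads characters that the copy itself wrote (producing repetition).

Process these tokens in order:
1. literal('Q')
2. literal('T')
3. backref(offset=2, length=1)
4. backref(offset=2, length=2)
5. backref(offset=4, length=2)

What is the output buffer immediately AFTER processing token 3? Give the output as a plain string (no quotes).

Answer: QTQ

Derivation:
Token 1: literal('Q'). Output: "Q"
Token 2: literal('T'). Output: "QT"
Token 3: backref(off=2, len=1). Copied 'Q' from pos 0. Output: "QTQ"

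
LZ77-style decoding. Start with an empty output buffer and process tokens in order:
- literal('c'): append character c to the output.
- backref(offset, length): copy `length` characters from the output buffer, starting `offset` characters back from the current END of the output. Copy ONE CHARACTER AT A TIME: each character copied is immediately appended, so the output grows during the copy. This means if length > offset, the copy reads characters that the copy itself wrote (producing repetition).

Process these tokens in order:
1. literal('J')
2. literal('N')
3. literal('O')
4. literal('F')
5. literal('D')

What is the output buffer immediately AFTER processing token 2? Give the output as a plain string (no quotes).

Token 1: literal('J'). Output: "J"
Token 2: literal('N'). Output: "JN"

Answer: JN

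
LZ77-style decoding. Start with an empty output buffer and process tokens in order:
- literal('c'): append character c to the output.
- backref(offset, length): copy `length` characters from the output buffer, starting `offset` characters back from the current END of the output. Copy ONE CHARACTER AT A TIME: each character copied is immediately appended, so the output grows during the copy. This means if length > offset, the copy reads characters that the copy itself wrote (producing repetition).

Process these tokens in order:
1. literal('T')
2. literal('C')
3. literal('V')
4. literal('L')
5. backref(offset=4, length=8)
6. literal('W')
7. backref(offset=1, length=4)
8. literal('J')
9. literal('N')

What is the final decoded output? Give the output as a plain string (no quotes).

Answer: TCVLTCVLTCVLWWWWWJN

Derivation:
Token 1: literal('T'). Output: "T"
Token 2: literal('C'). Output: "TC"
Token 3: literal('V'). Output: "TCV"
Token 4: literal('L'). Output: "TCVL"
Token 5: backref(off=4, len=8) (overlapping!). Copied 'TCVLTCVL' from pos 0. Output: "TCVLTCVLTCVL"
Token 6: literal('W'). Output: "TCVLTCVLTCVLW"
Token 7: backref(off=1, len=4) (overlapping!). Copied 'WWWW' from pos 12. Output: "TCVLTCVLTCVLWWWWW"
Token 8: literal('J'). Output: "TCVLTCVLTCVLWWWWWJ"
Token 9: literal('N'). Output: "TCVLTCVLTCVLWWWWWJN"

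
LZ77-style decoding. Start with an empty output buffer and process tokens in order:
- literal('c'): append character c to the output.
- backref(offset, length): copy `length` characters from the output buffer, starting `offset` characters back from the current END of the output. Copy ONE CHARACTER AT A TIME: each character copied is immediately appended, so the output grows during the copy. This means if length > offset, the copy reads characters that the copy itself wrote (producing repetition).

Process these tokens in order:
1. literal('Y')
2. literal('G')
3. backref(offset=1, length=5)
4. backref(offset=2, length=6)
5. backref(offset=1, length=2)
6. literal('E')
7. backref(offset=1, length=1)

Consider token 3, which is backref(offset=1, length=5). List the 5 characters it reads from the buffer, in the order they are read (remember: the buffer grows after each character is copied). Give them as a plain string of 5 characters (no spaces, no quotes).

Token 1: literal('Y'). Output: "Y"
Token 2: literal('G'). Output: "YG"
Token 3: backref(off=1, len=5). Buffer before: "YG" (len 2)
  byte 1: read out[1]='G', append. Buffer now: "YGG"
  byte 2: read out[2]='G', append. Buffer now: "YGGG"
  byte 3: read out[3]='G', append. Buffer now: "YGGGG"
  byte 4: read out[4]='G', append. Buffer now: "YGGGGG"
  byte 5: read out[5]='G', append. Buffer now: "YGGGGGG"

Answer: GGGGG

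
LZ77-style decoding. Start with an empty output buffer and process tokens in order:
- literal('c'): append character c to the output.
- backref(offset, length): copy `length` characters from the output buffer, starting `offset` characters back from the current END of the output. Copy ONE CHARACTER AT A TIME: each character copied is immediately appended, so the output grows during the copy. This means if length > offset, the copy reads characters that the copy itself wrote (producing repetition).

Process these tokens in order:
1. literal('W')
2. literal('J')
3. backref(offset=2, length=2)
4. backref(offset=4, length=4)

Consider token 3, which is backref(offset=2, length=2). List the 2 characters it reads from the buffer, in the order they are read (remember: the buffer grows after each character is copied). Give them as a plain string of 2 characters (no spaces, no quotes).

Token 1: literal('W'). Output: "W"
Token 2: literal('J'). Output: "WJ"
Token 3: backref(off=2, len=2). Buffer before: "WJ" (len 2)
  byte 1: read out[0]='W', append. Buffer now: "WJW"
  byte 2: read out[1]='J', append. Buffer now: "WJWJ"

Answer: WJ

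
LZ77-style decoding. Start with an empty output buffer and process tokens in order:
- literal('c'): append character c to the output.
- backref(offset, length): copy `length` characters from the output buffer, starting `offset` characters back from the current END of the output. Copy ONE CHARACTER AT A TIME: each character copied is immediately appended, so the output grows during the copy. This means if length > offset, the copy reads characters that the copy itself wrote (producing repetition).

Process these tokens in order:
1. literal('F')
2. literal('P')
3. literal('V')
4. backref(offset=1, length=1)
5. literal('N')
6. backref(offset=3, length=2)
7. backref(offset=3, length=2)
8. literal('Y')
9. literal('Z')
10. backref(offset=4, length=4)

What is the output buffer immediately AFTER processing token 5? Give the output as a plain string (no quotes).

Answer: FPVVN

Derivation:
Token 1: literal('F'). Output: "F"
Token 2: literal('P'). Output: "FP"
Token 3: literal('V'). Output: "FPV"
Token 4: backref(off=1, len=1). Copied 'V' from pos 2. Output: "FPVV"
Token 5: literal('N'). Output: "FPVVN"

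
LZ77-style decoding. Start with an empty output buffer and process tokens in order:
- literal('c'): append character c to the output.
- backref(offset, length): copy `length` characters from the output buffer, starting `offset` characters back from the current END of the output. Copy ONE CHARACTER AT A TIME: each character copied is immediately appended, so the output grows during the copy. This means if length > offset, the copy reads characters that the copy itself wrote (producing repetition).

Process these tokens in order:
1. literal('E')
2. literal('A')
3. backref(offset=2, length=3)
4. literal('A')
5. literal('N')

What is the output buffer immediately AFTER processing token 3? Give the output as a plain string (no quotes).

Answer: EAEAE

Derivation:
Token 1: literal('E'). Output: "E"
Token 2: literal('A'). Output: "EA"
Token 3: backref(off=2, len=3) (overlapping!). Copied 'EAE' from pos 0. Output: "EAEAE"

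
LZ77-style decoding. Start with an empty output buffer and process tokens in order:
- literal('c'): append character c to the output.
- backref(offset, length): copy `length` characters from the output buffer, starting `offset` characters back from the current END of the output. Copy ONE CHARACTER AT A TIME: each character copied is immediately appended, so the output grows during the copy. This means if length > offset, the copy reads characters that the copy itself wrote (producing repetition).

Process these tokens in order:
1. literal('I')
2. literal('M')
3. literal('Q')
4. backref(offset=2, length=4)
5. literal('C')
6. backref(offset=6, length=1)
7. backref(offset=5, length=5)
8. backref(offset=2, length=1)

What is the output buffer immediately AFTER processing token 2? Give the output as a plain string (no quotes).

Token 1: literal('I'). Output: "I"
Token 2: literal('M'). Output: "IM"

Answer: IM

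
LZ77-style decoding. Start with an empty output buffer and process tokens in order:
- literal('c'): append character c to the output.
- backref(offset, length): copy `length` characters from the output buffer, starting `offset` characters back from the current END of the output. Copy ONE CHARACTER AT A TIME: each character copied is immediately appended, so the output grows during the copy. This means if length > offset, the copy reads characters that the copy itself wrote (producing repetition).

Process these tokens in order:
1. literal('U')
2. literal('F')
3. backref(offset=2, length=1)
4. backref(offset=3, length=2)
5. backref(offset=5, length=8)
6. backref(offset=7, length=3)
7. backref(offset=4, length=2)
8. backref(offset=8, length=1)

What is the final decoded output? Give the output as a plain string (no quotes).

Answer: UFUUFUFUUFUFUFUUUFU

Derivation:
Token 1: literal('U'). Output: "U"
Token 2: literal('F'). Output: "UF"
Token 3: backref(off=2, len=1). Copied 'U' from pos 0. Output: "UFU"
Token 4: backref(off=3, len=2). Copied 'UF' from pos 0. Output: "UFUUF"
Token 5: backref(off=5, len=8) (overlapping!). Copied 'UFUUFUFU' from pos 0. Output: "UFUUFUFUUFUFU"
Token 6: backref(off=7, len=3). Copied 'FUU' from pos 6. Output: "UFUUFUFUUFUFUFUU"
Token 7: backref(off=4, len=2). Copied 'UF' from pos 12. Output: "UFUUFUFUUFUFUFUUUF"
Token 8: backref(off=8, len=1). Copied 'U' from pos 10. Output: "UFUUFUFUUFUFUFUUUFU"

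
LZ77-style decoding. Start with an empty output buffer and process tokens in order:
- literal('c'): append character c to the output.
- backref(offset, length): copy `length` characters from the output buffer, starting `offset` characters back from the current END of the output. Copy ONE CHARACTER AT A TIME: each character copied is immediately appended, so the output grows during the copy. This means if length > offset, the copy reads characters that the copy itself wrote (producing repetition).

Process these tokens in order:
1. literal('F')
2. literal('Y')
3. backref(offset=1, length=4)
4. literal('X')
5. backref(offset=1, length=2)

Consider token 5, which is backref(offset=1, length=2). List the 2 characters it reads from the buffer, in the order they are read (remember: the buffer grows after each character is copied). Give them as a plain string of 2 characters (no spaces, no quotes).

Token 1: literal('F'). Output: "F"
Token 2: literal('Y'). Output: "FY"
Token 3: backref(off=1, len=4) (overlapping!). Copied 'YYYY' from pos 1. Output: "FYYYYY"
Token 4: literal('X'). Output: "FYYYYYX"
Token 5: backref(off=1, len=2). Buffer before: "FYYYYYX" (len 7)
  byte 1: read out[6]='X', append. Buffer now: "FYYYYYXX"
  byte 2: read out[7]='X', append. Buffer now: "FYYYYYXXX"

Answer: XX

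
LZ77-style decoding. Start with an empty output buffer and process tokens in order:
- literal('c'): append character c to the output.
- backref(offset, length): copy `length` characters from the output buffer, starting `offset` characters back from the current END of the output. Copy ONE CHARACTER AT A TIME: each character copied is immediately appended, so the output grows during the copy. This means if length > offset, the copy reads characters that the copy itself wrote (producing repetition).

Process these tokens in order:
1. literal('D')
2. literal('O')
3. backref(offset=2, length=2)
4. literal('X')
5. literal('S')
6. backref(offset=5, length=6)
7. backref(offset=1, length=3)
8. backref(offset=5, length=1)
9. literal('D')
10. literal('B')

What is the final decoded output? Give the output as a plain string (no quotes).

Token 1: literal('D'). Output: "D"
Token 2: literal('O'). Output: "DO"
Token 3: backref(off=2, len=2). Copied 'DO' from pos 0. Output: "DODO"
Token 4: literal('X'). Output: "DODOX"
Token 5: literal('S'). Output: "DODOXS"
Token 6: backref(off=5, len=6) (overlapping!). Copied 'ODOXSO' from pos 1. Output: "DODOXSODOXSO"
Token 7: backref(off=1, len=3) (overlapping!). Copied 'OOO' from pos 11. Output: "DODOXSODOXSOOOO"
Token 8: backref(off=5, len=1). Copied 'S' from pos 10. Output: "DODOXSODOXSOOOOS"
Token 9: literal('D'). Output: "DODOXSODOXSOOOOSD"
Token 10: literal('B'). Output: "DODOXSODOXSOOOOSDB"

Answer: DODOXSODOXSOOOOSDB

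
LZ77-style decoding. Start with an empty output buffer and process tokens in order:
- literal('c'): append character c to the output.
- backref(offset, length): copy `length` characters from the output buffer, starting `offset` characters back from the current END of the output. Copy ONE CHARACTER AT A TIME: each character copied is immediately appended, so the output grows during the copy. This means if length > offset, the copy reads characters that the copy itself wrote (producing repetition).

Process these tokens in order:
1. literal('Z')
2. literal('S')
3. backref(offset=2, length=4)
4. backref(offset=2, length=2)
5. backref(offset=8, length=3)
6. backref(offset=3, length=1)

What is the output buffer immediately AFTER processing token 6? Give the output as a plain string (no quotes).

Answer: ZSZSZSZSZSZZ

Derivation:
Token 1: literal('Z'). Output: "Z"
Token 2: literal('S'). Output: "ZS"
Token 3: backref(off=2, len=4) (overlapping!). Copied 'ZSZS' from pos 0. Output: "ZSZSZS"
Token 4: backref(off=2, len=2). Copied 'ZS' from pos 4. Output: "ZSZSZSZS"
Token 5: backref(off=8, len=3). Copied 'ZSZ' from pos 0. Output: "ZSZSZSZSZSZ"
Token 6: backref(off=3, len=1). Copied 'Z' from pos 8. Output: "ZSZSZSZSZSZZ"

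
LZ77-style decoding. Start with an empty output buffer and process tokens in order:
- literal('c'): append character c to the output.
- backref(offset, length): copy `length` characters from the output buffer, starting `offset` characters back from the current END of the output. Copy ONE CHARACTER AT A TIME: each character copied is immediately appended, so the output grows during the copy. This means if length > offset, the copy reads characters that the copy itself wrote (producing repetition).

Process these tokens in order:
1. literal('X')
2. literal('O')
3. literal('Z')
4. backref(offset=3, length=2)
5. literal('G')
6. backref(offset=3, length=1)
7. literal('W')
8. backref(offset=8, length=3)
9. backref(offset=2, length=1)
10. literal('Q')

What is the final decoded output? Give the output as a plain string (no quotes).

Token 1: literal('X'). Output: "X"
Token 2: literal('O'). Output: "XO"
Token 3: literal('Z'). Output: "XOZ"
Token 4: backref(off=3, len=2). Copied 'XO' from pos 0. Output: "XOZXO"
Token 5: literal('G'). Output: "XOZXOG"
Token 6: backref(off=3, len=1). Copied 'X' from pos 3. Output: "XOZXOGX"
Token 7: literal('W'). Output: "XOZXOGXW"
Token 8: backref(off=8, len=3). Copied 'XOZ' from pos 0. Output: "XOZXOGXWXOZ"
Token 9: backref(off=2, len=1). Copied 'O' from pos 9. Output: "XOZXOGXWXOZO"
Token 10: literal('Q'). Output: "XOZXOGXWXOZOQ"

Answer: XOZXOGXWXOZOQ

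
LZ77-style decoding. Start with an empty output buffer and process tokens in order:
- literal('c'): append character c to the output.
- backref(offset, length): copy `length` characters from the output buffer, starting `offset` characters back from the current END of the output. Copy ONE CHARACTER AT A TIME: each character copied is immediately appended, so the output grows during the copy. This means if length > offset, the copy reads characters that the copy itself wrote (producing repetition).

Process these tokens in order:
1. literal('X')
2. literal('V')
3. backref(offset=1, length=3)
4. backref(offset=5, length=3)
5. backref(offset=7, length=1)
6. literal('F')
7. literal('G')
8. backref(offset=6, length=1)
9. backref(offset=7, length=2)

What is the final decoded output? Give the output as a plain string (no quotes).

Token 1: literal('X'). Output: "X"
Token 2: literal('V'). Output: "XV"
Token 3: backref(off=1, len=3) (overlapping!). Copied 'VVV' from pos 1. Output: "XVVVV"
Token 4: backref(off=5, len=3). Copied 'XVV' from pos 0. Output: "XVVVVXVV"
Token 5: backref(off=7, len=1). Copied 'V' from pos 1. Output: "XVVVVXVVV"
Token 6: literal('F'). Output: "XVVVVXVVVF"
Token 7: literal('G'). Output: "XVVVVXVVVFG"
Token 8: backref(off=6, len=1). Copied 'X' from pos 5. Output: "XVVVVXVVVFGX"
Token 9: backref(off=7, len=2). Copied 'XV' from pos 5. Output: "XVVVVXVVVFGXXV"

Answer: XVVVVXVVVFGXXV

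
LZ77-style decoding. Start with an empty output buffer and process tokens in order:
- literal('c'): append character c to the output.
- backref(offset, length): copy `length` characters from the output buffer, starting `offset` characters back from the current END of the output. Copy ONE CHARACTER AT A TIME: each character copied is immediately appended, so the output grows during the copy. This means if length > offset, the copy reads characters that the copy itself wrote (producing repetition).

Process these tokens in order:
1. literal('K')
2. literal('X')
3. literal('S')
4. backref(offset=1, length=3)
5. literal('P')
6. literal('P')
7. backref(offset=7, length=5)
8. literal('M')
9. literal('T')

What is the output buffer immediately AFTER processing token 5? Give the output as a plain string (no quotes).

Answer: KXSSSSP

Derivation:
Token 1: literal('K'). Output: "K"
Token 2: literal('X'). Output: "KX"
Token 3: literal('S'). Output: "KXS"
Token 4: backref(off=1, len=3) (overlapping!). Copied 'SSS' from pos 2. Output: "KXSSSS"
Token 5: literal('P'). Output: "KXSSSSP"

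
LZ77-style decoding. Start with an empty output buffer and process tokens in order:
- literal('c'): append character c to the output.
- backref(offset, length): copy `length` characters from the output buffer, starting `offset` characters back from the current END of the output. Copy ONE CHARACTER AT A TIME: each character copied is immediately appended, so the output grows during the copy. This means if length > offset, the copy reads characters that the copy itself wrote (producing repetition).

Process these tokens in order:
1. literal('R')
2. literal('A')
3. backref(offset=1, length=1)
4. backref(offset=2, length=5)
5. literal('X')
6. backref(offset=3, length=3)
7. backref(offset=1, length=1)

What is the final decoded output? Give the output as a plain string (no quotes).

Answer: RAAAAAAAXAAXX

Derivation:
Token 1: literal('R'). Output: "R"
Token 2: literal('A'). Output: "RA"
Token 3: backref(off=1, len=1). Copied 'A' from pos 1. Output: "RAA"
Token 4: backref(off=2, len=5) (overlapping!). Copied 'AAAAA' from pos 1. Output: "RAAAAAAA"
Token 5: literal('X'). Output: "RAAAAAAAX"
Token 6: backref(off=3, len=3). Copied 'AAX' from pos 6. Output: "RAAAAAAAXAAX"
Token 7: backref(off=1, len=1). Copied 'X' from pos 11. Output: "RAAAAAAAXAAXX"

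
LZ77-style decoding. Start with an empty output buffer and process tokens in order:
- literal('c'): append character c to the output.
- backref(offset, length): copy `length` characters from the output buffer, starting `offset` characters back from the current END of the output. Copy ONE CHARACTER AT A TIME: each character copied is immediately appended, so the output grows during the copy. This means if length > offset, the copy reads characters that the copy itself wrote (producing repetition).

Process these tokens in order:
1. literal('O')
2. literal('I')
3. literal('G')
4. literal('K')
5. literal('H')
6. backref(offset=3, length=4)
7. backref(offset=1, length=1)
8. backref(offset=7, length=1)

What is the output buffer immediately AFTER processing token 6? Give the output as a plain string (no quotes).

Token 1: literal('O'). Output: "O"
Token 2: literal('I'). Output: "OI"
Token 3: literal('G'). Output: "OIG"
Token 4: literal('K'). Output: "OIGK"
Token 5: literal('H'). Output: "OIGKH"
Token 6: backref(off=3, len=4) (overlapping!). Copied 'GKHG' from pos 2. Output: "OIGKHGKHG"

Answer: OIGKHGKHG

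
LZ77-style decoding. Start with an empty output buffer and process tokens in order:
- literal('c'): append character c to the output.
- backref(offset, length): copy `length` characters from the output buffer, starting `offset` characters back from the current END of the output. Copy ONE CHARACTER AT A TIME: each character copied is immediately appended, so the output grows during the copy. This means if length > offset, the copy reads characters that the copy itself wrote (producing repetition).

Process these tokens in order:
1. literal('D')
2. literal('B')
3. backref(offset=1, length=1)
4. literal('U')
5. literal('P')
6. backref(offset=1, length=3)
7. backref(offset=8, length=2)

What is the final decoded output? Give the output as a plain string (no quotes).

Token 1: literal('D'). Output: "D"
Token 2: literal('B'). Output: "DB"
Token 3: backref(off=1, len=1). Copied 'B' from pos 1. Output: "DBB"
Token 4: literal('U'). Output: "DBBU"
Token 5: literal('P'). Output: "DBBUP"
Token 6: backref(off=1, len=3) (overlapping!). Copied 'PPP' from pos 4. Output: "DBBUPPPP"
Token 7: backref(off=8, len=2). Copied 'DB' from pos 0. Output: "DBBUPPPPDB"

Answer: DBBUPPPPDB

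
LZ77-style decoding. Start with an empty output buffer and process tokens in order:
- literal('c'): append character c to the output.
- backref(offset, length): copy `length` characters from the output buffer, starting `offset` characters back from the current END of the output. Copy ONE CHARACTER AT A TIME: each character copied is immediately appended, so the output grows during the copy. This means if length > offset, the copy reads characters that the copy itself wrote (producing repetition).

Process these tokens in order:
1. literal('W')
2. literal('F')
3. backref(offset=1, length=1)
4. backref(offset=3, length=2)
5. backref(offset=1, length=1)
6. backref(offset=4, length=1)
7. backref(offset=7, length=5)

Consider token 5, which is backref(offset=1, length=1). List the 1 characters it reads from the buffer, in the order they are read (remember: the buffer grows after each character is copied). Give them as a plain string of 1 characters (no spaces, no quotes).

Answer: F

Derivation:
Token 1: literal('W'). Output: "W"
Token 2: literal('F'). Output: "WF"
Token 3: backref(off=1, len=1). Copied 'F' from pos 1. Output: "WFF"
Token 4: backref(off=3, len=2). Copied 'WF' from pos 0. Output: "WFFWF"
Token 5: backref(off=1, len=1). Buffer before: "WFFWF" (len 5)
  byte 1: read out[4]='F', append. Buffer now: "WFFWFF"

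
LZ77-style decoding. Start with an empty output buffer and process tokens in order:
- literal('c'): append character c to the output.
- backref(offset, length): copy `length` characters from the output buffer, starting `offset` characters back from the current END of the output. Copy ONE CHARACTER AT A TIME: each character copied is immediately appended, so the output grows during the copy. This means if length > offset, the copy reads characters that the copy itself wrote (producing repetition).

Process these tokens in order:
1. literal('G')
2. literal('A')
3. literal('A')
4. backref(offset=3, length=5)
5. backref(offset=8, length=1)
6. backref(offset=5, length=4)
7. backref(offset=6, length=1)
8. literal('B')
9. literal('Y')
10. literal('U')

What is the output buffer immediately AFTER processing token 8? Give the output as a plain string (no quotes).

Answer: GAAGAAGAGAAGAAB

Derivation:
Token 1: literal('G'). Output: "G"
Token 2: literal('A'). Output: "GA"
Token 3: literal('A'). Output: "GAA"
Token 4: backref(off=3, len=5) (overlapping!). Copied 'GAAGA' from pos 0. Output: "GAAGAAGA"
Token 5: backref(off=8, len=1). Copied 'G' from pos 0. Output: "GAAGAAGAG"
Token 6: backref(off=5, len=4). Copied 'AAGA' from pos 4. Output: "GAAGAAGAGAAGA"
Token 7: backref(off=6, len=1). Copied 'A' from pos 7. Output: "GAAGAAGAGAAGAA"
Token 8: literal('B'). Output: "GAAGAAGAGAAGAAB"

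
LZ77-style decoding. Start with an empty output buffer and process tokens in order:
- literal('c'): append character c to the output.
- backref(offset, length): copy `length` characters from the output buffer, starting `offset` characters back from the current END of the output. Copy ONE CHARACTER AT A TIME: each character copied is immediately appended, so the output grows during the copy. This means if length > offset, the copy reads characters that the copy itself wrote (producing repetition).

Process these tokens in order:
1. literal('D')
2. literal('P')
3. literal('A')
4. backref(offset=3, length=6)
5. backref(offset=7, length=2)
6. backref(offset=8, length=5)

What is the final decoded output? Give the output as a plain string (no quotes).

Answer: DPADPADPAADDPADP

Derivation:
Token 1: literal('D'). Output: "D"
Token 2: literal('P'). Output: "DP"
Token 3: literal('A'). Output: "DPA"
Token 4: backref(off=3, len=6) (overlapping!). Copied 'DPADPA' from pos 0. Output: "DPADPADPA"
Token 5: backref(off=7, len=2). Copied 'AD' from pos 2. Output: "DPADPADPAAD"
Token 6: backref(off=8, len=5). Copied 'DPADP' from pos 3. Output: "DPADPADPAADDPADP"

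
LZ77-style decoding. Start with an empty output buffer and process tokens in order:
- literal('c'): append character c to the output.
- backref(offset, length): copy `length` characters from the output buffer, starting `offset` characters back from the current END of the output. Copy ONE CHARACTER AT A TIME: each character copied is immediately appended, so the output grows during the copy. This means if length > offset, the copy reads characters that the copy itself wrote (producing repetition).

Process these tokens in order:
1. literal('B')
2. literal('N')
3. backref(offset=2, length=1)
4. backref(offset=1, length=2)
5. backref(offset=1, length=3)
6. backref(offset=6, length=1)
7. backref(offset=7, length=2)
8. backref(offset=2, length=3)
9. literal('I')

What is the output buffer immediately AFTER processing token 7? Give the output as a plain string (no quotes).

Answer: BNBBBBBBBBB

Derivation:
Token 1: literal('B'). Output: "B"
Token 2: literal('N'). Output: "BN"
Token 3: backref(off=2, len=1). Copied 'B' from pos 0. Output: "BNB"
Token 4: backref(off=1, len=2) (overlapping!). Copied 'BB' from pos 2. Output: "BNBBB"
Token 5: backref(off=1, len=3) (overlapping!). Copied 'BBB' from pos 4. Output: "BNBBBBBB"
Token 6: backref(off=6, len=1). Copied 'B' from pos 2. Output: "BNBBBBBBB"
Token 7: backref(off=7, len=2). Copied 'BB' from pos 2. Output: "BNBBBBBBBBB"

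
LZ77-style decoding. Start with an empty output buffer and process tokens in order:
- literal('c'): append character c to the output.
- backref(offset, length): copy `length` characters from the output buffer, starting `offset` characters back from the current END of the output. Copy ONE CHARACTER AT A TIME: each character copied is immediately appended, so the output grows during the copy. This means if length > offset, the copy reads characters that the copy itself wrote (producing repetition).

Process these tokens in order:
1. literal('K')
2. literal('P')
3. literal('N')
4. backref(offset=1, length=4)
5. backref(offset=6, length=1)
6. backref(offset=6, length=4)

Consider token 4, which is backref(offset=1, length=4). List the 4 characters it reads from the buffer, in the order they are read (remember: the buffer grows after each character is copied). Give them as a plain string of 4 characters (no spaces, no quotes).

Answer: NNNN

Derivation:
Token 1: literal('K'). Output: "K"
Token 2: literal('P'). Output: "KP"
Token 3: literal('N'). Output: "KPN"
Token 4: backref(off=1, len=4). Buffer before: "KPN" (len 3)
  byte 1: read out[2]='N', append. Buffer now: "KPNN"
  byte 2: read out[3]='N', append. Buffer now: "KPNNN"
  byte 3: read out[4]='N', append. Buffer now: "KPNNNN"
  byte 4: read out[5]='N', append. Buffer now: "KPNNNNN"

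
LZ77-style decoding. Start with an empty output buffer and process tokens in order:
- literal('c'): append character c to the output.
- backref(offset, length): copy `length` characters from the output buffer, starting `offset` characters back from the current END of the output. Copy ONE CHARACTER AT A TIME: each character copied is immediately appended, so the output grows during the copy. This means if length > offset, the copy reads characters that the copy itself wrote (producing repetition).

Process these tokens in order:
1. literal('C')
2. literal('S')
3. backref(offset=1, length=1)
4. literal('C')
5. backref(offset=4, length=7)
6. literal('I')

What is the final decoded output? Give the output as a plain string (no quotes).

Token 1: literal('C'). Output: "C"
Token 2: literal('S'). Output: "CS"
Token 3: backref(off=1, len=1). Copied 'S' from pos 1. Output: "CSS"
Token 4: literal('C'). Output: "CSSC"
Token 5: backref(off=4, len=7) (overlapping!). Copied 'CSSCCSS' from pos 0. Output: "CSSCCSSCCSS"
Token 6: literal('I'). Output: "CSSCCSSCCSSI"

Answer: CSSCCSSCCSSI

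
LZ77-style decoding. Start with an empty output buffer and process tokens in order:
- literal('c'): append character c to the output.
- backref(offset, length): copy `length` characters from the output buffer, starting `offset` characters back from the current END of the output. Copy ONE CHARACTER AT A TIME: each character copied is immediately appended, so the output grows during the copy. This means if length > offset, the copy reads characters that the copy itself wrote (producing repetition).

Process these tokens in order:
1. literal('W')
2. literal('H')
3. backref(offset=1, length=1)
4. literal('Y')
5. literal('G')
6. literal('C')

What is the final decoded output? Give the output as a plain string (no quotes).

Token 1: literal('W'). Output: "W"
Token 2: literal('H'). Output: "WH"
Token 3: backref(off=1, len=1). Copied 'H' from pos 1. Output: "WHH"
Token 4: literal('Y'). Output: "WHHY"
Token 5: literal('G'). Output: "WHHYG"
Token 6: literal('C'). Output: "WHHYGC"

Answer: WHHYGC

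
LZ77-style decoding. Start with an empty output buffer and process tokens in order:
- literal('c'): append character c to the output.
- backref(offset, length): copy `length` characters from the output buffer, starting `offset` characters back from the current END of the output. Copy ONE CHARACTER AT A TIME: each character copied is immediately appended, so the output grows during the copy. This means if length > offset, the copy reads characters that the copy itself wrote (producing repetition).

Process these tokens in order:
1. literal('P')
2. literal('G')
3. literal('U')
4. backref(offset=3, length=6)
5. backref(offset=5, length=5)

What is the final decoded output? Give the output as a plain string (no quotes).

Token 1: literal('P'). Output: "P"
Token 2: literal('G'). Output: "PG"
Token 3: literal('U'). Output: "PGU"
Token 4: backref(off=3, len=6) (overlapping!). Copied 'PGUPGU' from pos 0. Output: "PGUPGUPGU"
Token 5: backref(off=5, len=5). Copied 'GUPGU' from pos 4. Output: "PGUPGUPGUGUPGU"

Answer: PGUPGUPGUGUPGU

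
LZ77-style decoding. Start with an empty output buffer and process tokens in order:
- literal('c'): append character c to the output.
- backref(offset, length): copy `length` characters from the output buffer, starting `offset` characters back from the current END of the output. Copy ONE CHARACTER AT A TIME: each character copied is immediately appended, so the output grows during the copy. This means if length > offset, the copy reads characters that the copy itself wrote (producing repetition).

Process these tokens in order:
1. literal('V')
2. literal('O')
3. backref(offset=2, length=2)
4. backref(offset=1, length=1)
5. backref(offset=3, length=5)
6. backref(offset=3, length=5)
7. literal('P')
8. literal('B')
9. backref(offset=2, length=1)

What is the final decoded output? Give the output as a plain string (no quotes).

Token 1: literal('V'). Output: "V"
Token 2: literal('O'). Output: "VO"
Token 3: backref(off=2, len=2). Copied 'VO' from pos 0. Output: "VOVO"
Token 4: backref(off=1, len=1). Copied 'O' from pos 3. Output: "VOVOO"
Token 5: backref(off=3, len=5) (overlapping!). Copied 'VOOVO' from pos 2. Output: "VOVOOVOOVO"
Token 6: backref(off=3, len=5) (overlapping!). Copied 'OVOOV' from pos 7. Output: "VOVOOVOOVOOVOOV"
Token 7: literal('P'). Output: "VOVOOVOOVOOVOOVP"
Token 8: literal('B'). Output: "VOVOOVOOVOOVOOVPB"
Token 9: backref(off=2, len=1). Copied 'P' from pos 15. Output: "VOVOOVOOVOOVOOVPBP"

Answer: VOVOOVOOVOOVOOVPBP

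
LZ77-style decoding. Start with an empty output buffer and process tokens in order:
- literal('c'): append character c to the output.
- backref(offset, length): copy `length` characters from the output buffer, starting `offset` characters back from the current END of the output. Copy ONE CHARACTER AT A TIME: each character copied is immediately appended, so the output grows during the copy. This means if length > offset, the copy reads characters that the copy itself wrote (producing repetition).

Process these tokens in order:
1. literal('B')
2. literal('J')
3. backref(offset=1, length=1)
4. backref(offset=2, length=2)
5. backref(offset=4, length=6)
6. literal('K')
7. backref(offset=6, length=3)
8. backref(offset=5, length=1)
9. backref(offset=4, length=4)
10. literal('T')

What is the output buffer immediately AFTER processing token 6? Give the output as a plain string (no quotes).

Answer: BJJJJJJJJJJK

Derivation:
Token 1: literal('B'). Output: "B"
Token 2: literal('J'). Output: "BJ"
Token 3: backref(off=1, len=1). Copied 'J' from pos 1. Output: "BJJ"
Token 4: backref(off=2, len=2). Copied 'JJ' from pos 1. Output: "BJJJJ"
Token 5: backref(off=4, len=6) (overlapping!). Copied 'JJJJJJ' from pos 1. Output: "BJJJJJJJJJJ"
Token 6: literal('K'). Output: "BJJJJJJJJJJK"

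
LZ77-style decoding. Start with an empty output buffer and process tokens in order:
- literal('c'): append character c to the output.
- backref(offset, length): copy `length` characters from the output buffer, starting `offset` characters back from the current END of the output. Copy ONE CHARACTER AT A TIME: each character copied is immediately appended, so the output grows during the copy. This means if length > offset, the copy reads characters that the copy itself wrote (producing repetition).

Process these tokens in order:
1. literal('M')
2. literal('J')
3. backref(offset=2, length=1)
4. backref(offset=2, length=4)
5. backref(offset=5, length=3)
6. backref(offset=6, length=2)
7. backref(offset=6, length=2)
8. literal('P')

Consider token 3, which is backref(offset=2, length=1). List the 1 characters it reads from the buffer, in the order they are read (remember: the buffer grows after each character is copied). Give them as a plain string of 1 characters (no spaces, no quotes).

Answer: M

Derivation:
Token 1: literal('M'). Output: "M"
Token 2: literal('J'). Output: "MJ"
Token 3: backref(off=2, len=1). Buffer before: "MJ" (len 2)
  byte 1: read out[0]='M', append. Buffer now: "MJM"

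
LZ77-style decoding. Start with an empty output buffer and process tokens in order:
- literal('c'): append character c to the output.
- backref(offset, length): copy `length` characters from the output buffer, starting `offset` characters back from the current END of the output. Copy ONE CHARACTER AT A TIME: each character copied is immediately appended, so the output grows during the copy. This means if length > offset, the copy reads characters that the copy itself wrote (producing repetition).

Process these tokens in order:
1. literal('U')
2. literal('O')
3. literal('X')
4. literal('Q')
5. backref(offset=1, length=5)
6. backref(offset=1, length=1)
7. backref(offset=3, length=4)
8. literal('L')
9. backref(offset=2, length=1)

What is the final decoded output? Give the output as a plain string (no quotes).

Answer: UOXQQQQQQQQQQQLQ

Derivation:
Token 1: literal('U'). Output: "U"
Token 2: literal('O'). Output: "UO"
Token 3: literal('X'). Output: "UOX"
Token 4: literal('Q'). Output: "UOXQ"
Token 5: backref(off=1, len=5) (overlapping!). Copied 'QQQQQ' from pos 3. Output: "UOXQQQQQQ"
Token 6: backref(off=1, len=1). Copied 'Q' from pos 8. Output: "UOXQQQQQQQ"
Token 7: backref(off=3, len=4) (overlapping!). Copied 'QQQQ' from pos 7. Output: "UOXQQQQQQQQQQQ"
Token 8: literal('L'). Output: "UOXQQQQQQQQQQQL"
Token 9: backref(off=2, len=1). Copied 'Q' from pos 13. Output: "UOXQQQQQQQQQQQLQ"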